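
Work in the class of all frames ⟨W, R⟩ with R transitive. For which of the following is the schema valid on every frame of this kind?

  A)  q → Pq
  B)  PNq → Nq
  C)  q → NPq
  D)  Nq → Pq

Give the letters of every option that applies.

none

(A) q → Pq (the dual of axiom T) characterises the reflexive frames. Such an R need not be reflexive — not valid.
(B) the dual of axiom 5: valid iff R is euclidean. Such an R need not be euclidean — not valid.
(C) q → NPq is axiom B, which corresponds to symmetry. Such an R need not be symmetric — not valid.
(D) Nq → Pq is axiom D, which corresponds to seriality. Such an R need not be serial — not valid.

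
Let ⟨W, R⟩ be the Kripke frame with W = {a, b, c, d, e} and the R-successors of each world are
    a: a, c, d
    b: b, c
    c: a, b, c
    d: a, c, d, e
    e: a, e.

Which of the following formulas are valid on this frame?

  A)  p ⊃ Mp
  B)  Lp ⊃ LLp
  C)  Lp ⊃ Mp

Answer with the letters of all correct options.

R is reflexive: each world relates to itself.
R is not transitive: a R c and c R b but not a R b.
R is serial: every world has an R-successor.
(A) p ⊃ Mp (the dual of axiom T) characterises the reflexive frames. R is reflexive — valid.
(B) axiom 4: valid iff R is transitive. R is not transitive — not valid.
(C) Lp ⊃ Mp (axiom D) characterises the serial frames. R is serial — valid.

A, C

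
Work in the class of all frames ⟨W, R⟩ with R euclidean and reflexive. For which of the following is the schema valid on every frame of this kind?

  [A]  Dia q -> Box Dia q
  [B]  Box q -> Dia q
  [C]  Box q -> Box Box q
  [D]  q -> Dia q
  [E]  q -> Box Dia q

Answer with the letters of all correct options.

A reflexive euclidean relation is also symmetric (from wRw and wRv the euclidean condition gives vRw) and hence transitive; it is an equivalence relation.
(A) axiom 5: valid iff R is euclidean. Every such R is euclidean — valid.
(B) Box q -> Dia q is axiom D, which corresponds to seriality. Every such R is serial — valid.
(C) axiom 4: valid iff R is transitive. Every such R is transitive — valid.
(D) q -> Dia q is the dual of axiom T, which corresponds to reflexivity. Every such R is reflexive — valid.
(E) axiom B: valid iff R is symmetric. Every such R is symmetric — valid.

A, B, C, D, E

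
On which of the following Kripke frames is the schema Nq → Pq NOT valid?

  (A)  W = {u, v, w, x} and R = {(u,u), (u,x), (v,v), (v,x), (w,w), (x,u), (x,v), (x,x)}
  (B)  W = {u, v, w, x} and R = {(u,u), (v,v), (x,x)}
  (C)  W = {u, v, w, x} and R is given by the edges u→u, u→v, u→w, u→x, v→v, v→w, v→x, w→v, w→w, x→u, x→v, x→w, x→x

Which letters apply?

B

The schema Nq → Pq is axiom D; it is valid on a frame iff R is serial.
(A) R is serial (every world has an R-successor), so the schema is valid here.
(B) R is not serial (w has no R-successor), so the schema fails here.
(C) R is serial (every world has an R-successor), so the schema is valid here.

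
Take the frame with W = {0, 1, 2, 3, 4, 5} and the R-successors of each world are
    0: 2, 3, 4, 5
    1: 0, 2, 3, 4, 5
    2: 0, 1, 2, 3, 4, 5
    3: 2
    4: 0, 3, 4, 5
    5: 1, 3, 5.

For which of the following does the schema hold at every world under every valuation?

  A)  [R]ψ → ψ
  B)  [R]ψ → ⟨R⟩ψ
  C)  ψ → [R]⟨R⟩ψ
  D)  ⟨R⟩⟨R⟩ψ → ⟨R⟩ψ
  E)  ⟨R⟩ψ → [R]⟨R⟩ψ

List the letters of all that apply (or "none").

R is not reflexive: not 0 R 0.
R is not symmetric: 0 R 3 but not 3 R 0.
R is not transitive: 0 R 2 and 2 R 0 but not 0 R 0.
R is not euclidean: 0 R 3 and 0 R 4 but not 3 R 4.
R is serial: every world has an R-successor.
(A) [R]ψ → ψ is axiom T; it is valid on a frame exactly when R is reflexive. R is not reflexive, so not valid.
(B) [R]ψ → ⟨R⟩ψ is axiom D; it is valid on a frame exactly when R is serial. R is serial, so valid.
(C) ψ → [R]⟨R⟩ψ is axiom B; it is valid on a frame exactly when R is symmetric. R is not symmetric, so not valid.
(D) ⟨R⟩⟨R⟩ψ → ⟨R⟩ψ (the dual of axiom 4) characterises the transitive frames. R is not transitive — not valid.
(E) ⟨R⟩ψ → [R]⟨R⟩ψ is axiom 5; it is valid on a frame exactly when R is euclidean. R is not euclidean, so not valid.

B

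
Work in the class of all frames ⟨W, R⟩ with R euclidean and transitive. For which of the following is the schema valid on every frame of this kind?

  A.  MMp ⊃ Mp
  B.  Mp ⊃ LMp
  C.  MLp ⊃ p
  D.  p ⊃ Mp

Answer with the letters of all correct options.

(A) MMp ⊃ Mp (the dual of axiom 4) characterises the transitive frames. Every such R is transitive — valid.
(B) axiom 5: valid iff R is euclidean. Every such R is euclidean — valid.
(C) MLp ⊃ p (the dual of axiom B) characterises the symmetric frames. Such an R need not be symmetric — not valid.
(D) p ⊃ Mp (the dual of axiom T) characterises the reflexive frames. Such an R need not be reflexive — not valid.

A, B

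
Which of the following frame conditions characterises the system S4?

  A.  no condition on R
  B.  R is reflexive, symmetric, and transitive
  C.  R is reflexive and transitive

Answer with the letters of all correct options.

C

(A) this class determines K, not S4.
(B) this class determines S5, not S4.
(C) S4 is sound and complete for exactly this class.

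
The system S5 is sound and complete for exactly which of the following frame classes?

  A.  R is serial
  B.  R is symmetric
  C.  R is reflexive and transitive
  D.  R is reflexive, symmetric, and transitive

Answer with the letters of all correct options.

(A) this class determines D, not S5.
(B) this class determines KB, not S5.
(C) this class determines S4, not S5.
(D) S5 is sound and complete for exactly this class.

D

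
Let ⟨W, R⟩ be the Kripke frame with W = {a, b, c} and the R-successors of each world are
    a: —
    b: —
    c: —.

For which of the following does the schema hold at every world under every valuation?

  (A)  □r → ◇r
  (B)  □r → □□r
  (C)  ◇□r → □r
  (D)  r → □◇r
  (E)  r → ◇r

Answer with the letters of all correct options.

B, C, D

R is not reflexive: not a R a.
R is symmetric: every R-edge is matched by its reverse.
R is transitive: R is closed under composition.
R is euclidean: any two R-successors of the same world are R-related.
R is not serial: a has no R-successor.
(A) □r → ◇r is axiom D; it is valid on a frame exactly when R is serial. R is not serial, so not valid.
(B) □r → □□r is axiom 4, which corresponds to transitivity. R is transitive — valid.
(C) ◇□r → □r (the dual of axiom 5) characterises the euclidean frames. R is euclidean — valid.
(D) r → □◇r is axiom B; it is valid on a frame exactly when R is symmetric. R is symmetric, so valid.
(E) the dual of axiom T: valid iff R is reflexive. R is not reflexive — not valid.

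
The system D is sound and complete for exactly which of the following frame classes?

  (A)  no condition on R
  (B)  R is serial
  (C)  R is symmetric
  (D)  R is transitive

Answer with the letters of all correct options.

(A) this class determines K, not D.
(B) D is sound and complete for exactly this class.
(C) this class determines KB, not D.
(D) this class determines K4, not D.

B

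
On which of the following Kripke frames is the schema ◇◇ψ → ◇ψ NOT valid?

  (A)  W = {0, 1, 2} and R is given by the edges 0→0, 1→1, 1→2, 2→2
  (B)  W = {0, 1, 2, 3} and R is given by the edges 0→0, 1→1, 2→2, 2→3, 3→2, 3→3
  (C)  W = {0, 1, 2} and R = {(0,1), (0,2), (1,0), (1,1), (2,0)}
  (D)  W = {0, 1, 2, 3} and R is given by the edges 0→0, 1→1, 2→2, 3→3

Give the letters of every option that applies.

The schema ◇◇ψ → ◇ψ is the dual of axiom 4; it is valid on a frame iff R is transitive.
(A) R is transitive (R is closed under composition), so the schema is valid here.
(B) R is transitive (R is closed under composition), so the schema is valid here.
(C) R is not transitive (0 R 1 and 1 R 0 but not 0 R 0), so the schema fails here.
(D) R is transitive (R is closed under composition), so the schema is valid here.

C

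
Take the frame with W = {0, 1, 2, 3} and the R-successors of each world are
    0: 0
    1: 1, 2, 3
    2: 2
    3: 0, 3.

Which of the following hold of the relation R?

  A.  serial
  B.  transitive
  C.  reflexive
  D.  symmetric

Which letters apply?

A, C

(A) serial: every world has an R-successor.
(B) not transitive: 1 R 3 and 3 R 0 but not 1 R 0.
(C) reflexive: each world relates to itself.
(D) not symmetric: 1 R 2 but not 2 R 1.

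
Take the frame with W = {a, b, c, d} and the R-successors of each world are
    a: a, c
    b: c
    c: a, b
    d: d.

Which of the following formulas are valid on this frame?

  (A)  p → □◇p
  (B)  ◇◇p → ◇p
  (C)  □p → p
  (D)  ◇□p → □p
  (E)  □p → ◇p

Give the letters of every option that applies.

R is not reflexive: not b R b.
R is symmetric: every R-edge is matched by its reverse.
R is not transitive: a R c and c R b but not a R b.
R is not euclidean: c R a and c R b but not a R b.
R is serial: every world has an R-successor.
(A) p → □◇p is axiom B; it is valid on a frame exactly when R is symmetric. R is symmetric, so valid.
(B) ◇◇p → ◇p is the dual of axiom 4; it is valid on a frame exactly when R is transitive. R is not transitive, so not valid.
(C) □p → p (axiom T) characterises the reflexive frames. R is not reflexive — not valid.
(D) the dual of axiom 5: valid iff R is euclidean. R is not euclidean — not valid.
(E) □p → ◇p is axiom D; it is valid on a frame exactly when R is serial. R is serial, so valid.

A, E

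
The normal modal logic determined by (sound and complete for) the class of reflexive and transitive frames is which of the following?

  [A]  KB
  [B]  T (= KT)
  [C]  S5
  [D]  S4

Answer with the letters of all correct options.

(A) KB is determined by the class of symmetric frames.
(B) T (= KT) is determined by the class of reflexive frames.
(C) S5 is determined by the class of reflexive, symmetric, and transitive frames.
(D) S4 is determined by exactly this class.

D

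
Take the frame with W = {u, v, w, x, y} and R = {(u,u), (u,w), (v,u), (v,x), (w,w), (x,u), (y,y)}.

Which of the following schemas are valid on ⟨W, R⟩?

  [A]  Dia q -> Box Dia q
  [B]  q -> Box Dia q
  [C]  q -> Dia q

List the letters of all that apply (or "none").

R is not reflexive: not v R v.
R is not symmetric: u R w but not w R u.
R is not euclidean: u R w and u R u but not w R u.
(A) axiom 5: valid iff R is euclidean. R is not euclidean — not valid.
(B) q -> Box Dia q is axiom B; it is valid on a frame exactly when R is symmetric. R is not symmetric, so not valid.
(C) q -> Dia q is the dual of axiom T; it is valid on a frame exactly when R is reflexive. R is not reflexive, so not valid.

none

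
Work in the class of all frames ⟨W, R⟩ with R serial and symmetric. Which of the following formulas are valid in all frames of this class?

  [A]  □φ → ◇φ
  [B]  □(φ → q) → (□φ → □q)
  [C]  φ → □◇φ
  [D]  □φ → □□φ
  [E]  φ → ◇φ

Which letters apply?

(A) □φ → ◇φ is axiom D, which corresponds to seriality. Every such R is serial — valid.
(B) □(φ → q) → (□φ → □q) is the K axiom; it holds on all frames — valid.
(C) φ → □◇φ is axiom B, which corresponds to symmetry. Every such R is symmetric — valid.
(D) □φ → □□φ is axiom 4; it is valid on a frame exactly when R is transitive. Such an R need not be transitive, so not valid.
(E) φ → ◇φ (the dual of axiom T) characterises the reflexive frames. Such an R need not be reflexive — not valid.

A, B, C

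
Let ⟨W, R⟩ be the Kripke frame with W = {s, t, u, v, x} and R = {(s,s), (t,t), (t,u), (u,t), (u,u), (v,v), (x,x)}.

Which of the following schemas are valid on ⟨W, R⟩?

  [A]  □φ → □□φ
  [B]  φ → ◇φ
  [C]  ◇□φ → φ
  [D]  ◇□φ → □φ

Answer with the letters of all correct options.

R is reflexive: each world relates to itself.
R is symmetric: every R-edge is matched by its reverse.
R is transitive: R is closed under composition.
R is euclidean: any two R-successors of the same world are R-related.
(A) □φ → □□φ is axiom 4, which corresponds to transitivity. R is transitive — valid.
(B) φ → ◇φ is the dual of axiom T, which corresponds to reflexivity. R is reflexive — valid.
(C) ◇□φ → φ (the dual of axiom B) characterises the symmetric frames. R is symmetric — valid.
(D) ◇□φ → □φ (the dual of axiom 5) characterises the euclidean frames. R is euclidean — valid.

A, B, C, D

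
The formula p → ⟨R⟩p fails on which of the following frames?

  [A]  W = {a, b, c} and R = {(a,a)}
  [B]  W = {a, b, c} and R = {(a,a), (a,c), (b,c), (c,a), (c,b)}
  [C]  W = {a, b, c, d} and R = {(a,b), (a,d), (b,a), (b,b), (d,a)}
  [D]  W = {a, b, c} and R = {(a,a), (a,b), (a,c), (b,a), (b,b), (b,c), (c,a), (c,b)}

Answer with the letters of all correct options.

The schema p → ⟨R⟩p is the dual of axiom T; it is valid on a frame iff R is reflexive.
(A) R is not reflexive (not b R b), so the schema fails here.
(B) R is not reflexive (not b R b), so the schema fails here.
(C) R is not reflexive (not a R a), so the schema fails here.
(D) R is not reflexive (not c R c), so the schema fails here.

A, B, C, D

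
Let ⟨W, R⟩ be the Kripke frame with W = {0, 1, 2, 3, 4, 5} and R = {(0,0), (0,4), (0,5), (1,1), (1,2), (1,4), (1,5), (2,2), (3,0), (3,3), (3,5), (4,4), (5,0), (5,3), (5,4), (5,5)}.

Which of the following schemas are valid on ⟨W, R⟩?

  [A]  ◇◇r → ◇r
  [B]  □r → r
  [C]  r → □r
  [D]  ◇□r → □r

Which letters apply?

R is reflexive: each world relates to itself.
R is not transitive: 0 R 5 and 5 R 3 but not 0 R 3.
R is not euclidean: 0 R 4 and 0 R 0 but not 4 R 0.
R is not a subset of the identity: 0 R 4 with 0 ≠ 4.
(A) ◇◇r → ◇r is the dual of axiom 4; it is valid on a frame exactly when R is transitive. R is not transitive, so not valid.
(B) axiom T: valid iff R is reflexive. R is reflexive — valid.
(C) r → □r is equivalent to ◇p→p; it holds exactly when R ⊆ identity. Here R ⊄ identity — not valid.
(D) ◇□r → □r is the dual of axiom 5, which corresponds to the euclidean property. R is not euclidean — not valid.

B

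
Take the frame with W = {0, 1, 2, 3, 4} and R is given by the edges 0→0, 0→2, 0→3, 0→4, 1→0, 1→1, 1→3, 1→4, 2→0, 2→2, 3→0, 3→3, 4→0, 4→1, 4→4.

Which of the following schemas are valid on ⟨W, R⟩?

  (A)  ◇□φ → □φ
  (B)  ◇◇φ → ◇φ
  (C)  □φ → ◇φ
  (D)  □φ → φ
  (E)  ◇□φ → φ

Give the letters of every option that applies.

C, D

R is reflexive: each world relates to itself.
R is not symmetric: 1 R 0 but not 0 R 1.
R is not transitive: 0 R 4 and 4 R 1 but not 0 R 1.
R is not euclidean: 0 R 2 and 0 R 3 but not 2 R 3.
R is serial: every world has an R-successor.
(A) the dual of axiom 5: valid iff R is euclidean. R is not euclidean — not valid.
(B) ◇◇φ → ◇φ is the dual of axiom 4; it is valid on a frame exactly when R is transitive. R is not transitive, so not valid.
(C) □φ → ◇φ is axiom D, which corresponds to seriality. R is serial — valid.
(D) □φ → φ is axiom T; it is valid on a frame exactly when R is reflexive. R is reflexive, so valid.
(E) ◇□φ → φ is the dual of axiom B, which corresponds to symmetry. R is not symmetric — not valid.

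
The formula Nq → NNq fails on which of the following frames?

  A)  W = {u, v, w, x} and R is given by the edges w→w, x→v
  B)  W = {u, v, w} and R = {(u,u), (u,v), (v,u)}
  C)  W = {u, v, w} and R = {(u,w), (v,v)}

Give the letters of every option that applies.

B

The schema Nq → NNq is axiom 4; it is valid on a frame iff R is transitive.
(A) R is transitive (R is closed under composition), so the schema is valid here.
(B) R is not transitive (v R u and u R v but not v R v), so the schema fails here.
(C) R is transitive (R is closed under composition), so the schema is valid here.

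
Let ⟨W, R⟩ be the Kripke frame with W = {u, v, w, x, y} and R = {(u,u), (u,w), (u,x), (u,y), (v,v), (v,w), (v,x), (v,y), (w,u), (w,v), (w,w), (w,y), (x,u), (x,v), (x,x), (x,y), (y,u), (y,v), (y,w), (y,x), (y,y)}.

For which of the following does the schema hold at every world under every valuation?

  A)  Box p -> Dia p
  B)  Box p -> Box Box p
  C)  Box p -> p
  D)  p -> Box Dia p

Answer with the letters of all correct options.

A, C, D

R is reflexive: each world relates to itself.
R is symmetric: every R-edge is matched by its reverse.
R is not transitive: u R w and w R v but not u R v.
R is serial: every world has an R-successor.
(A) axiom D: valid iff R is serial. R is serial — valid.
(B) axiom 4: valid iff R is transitive. R is not transitive — not valid.
(C) axiom T: valid iff R is reflexive. R is reflexive — valid.
(D) p -> Box Dia p (axiom B) characterises the symmetric frames. R is symmetric — valid.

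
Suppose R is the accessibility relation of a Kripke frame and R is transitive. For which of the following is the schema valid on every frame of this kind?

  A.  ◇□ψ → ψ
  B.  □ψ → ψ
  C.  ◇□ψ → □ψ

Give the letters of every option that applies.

none

(A) ◇□ψ → ψ (the dual of axiom B) characterises the symmetric frames. Such an R need not be symmetric — not valid.
(B) □ψ → ψ is axiom T, which corresponds to reflexivity. Such an R need not be reflexive — not valid.
(C) ◇□ψ → □ψ is the dual of axiom 5; it is valid on a frame exactly when R is euclidean. Such an R need not be euclidean, so not valid.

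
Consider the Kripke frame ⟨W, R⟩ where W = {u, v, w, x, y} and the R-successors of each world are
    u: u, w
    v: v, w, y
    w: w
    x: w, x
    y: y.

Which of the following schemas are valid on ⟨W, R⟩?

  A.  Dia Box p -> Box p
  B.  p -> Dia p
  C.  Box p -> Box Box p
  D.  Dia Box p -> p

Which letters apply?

B, C

R is reflexive: each world relates to itself.
R is not symmetric: u R w but not w R u.
R is transitive: R is closed under composition.
R is not euclidean: u R w and u R u but not w R u.
(A) Dia Box p -> Box p (the dual of axiom 5) characterises the euclidean frames. R is not euclidean — not valid.
(B) p -> Dia p is the dual of axiom T, which corresponds to reflexivity. R is reflexive — valid.
(C) Box p -> Box Box p is axiom 4, which corresponds to transitivity. R is transitive — valid.
(D) Dia Box p -> p (the dual of axiom B) characterises the symmetric frames. R is not symmetric — not valid.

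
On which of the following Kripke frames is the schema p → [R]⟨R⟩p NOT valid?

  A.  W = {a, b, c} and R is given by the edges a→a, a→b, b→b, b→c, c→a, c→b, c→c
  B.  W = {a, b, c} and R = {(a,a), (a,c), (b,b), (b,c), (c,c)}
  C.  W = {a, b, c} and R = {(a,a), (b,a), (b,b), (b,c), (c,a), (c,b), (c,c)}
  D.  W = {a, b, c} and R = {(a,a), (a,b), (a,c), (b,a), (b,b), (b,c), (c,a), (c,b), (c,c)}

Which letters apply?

A, B, C

The schema p → [R]⟨R⟩p is axiom B; it is valid on a frame iff R is symmetric.
(A) R is not symmetric (a R b but not b R a), so the schema fails here.
(B) R is not symmetric (a R c but not c R a), so the schema fails here.
(C) R is not symmetric (b R a but not a R b), so the schema fails here.
(D) R is symmetric (every R-edge is matched by its reverse), so the schema is valid here.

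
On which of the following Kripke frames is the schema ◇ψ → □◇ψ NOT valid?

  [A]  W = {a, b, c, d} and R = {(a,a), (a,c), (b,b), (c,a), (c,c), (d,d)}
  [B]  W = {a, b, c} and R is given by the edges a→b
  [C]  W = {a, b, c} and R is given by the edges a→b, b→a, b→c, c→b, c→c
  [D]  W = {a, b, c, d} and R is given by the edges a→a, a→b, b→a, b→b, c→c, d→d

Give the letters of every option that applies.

B, C

The schema ◇ψ → □◇ψ is axiom 5; it is valid on a frame iff R is euclidean.
(A) R is euclidean (any two R-successors of the same world are R-related), so the schema is valid here.
(B) R is not euclidean (a R b and a R b but not b R b), so the schema fails here.
(C) R is not euclidean (b R a and b R c but not a R c), so the schema fails here.
(D) R is euclidean (any two R-successors of the same world are R-related), so the schema is valid here.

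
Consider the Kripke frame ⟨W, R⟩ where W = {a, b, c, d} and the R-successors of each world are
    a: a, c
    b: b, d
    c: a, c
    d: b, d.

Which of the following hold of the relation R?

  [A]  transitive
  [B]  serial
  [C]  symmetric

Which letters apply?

A, B, C

(A) transitive: R is closed under composition.
(B) serial: every world has an R-successor.
(C) symmetric: every R-edge is matched by its reverse.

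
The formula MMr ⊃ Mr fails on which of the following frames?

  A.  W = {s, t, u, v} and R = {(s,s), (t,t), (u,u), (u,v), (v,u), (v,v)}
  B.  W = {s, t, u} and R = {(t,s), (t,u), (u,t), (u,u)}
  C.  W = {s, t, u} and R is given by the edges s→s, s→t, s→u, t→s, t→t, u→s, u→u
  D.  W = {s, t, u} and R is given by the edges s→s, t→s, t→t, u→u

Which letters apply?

B, C

The schema MMr ⊃ Mr is the dual of axiom 4; it is valid on a frame iff R is transitive.
(A) R is transitive (R is closed under composition), so the schema is valid here.
(B) R is not transitive (t R u and u R t but not t R t), so the schema fails here.
(C) R is not transitive (t R s and s R u but not t R u), so the schema fails here.
(D) R is transitive (R is closed under composition), so the schema is valid here.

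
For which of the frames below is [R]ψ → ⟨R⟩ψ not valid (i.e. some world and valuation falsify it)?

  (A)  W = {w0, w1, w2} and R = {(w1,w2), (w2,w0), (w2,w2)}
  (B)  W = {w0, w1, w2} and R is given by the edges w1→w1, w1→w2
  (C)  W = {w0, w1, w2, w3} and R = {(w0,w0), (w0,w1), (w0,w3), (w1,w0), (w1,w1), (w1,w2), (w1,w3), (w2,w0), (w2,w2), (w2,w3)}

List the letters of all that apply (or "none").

A, B, C

The schema [R]ψ → ⟨R⟩ψ is axiom D; it is valid on a frame iff R is serial.
(A) R is not serial (w0 has no R-successor), so the schema fails here.
(B) R is not serial (w0 has no R-successor), so the schema fails here.
(C) R is not serial (w3 has no R-successor), so the schema fails here.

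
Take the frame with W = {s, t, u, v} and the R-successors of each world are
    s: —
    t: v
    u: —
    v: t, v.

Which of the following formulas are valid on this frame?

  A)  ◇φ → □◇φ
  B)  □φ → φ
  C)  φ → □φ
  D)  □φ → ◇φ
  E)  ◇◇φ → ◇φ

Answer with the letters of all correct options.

none

R is not reflexive: not s R s.
R is not transitive: t R v and v R t but not t R t.
R is not euclidean: v R t and v R t but not t R t.
R is not serial: s has no R-successor.
R is not a subset of the identity: t R v with t ≠ v.
(A) ◇φ → □◇φ is axiom 5; it is valid on a frame exactly when R is euclidean. R is not euclidean, so not valid.
(B) □φ → φ is axiom T; it is valid on a frame exactly when R is reflexive. R is not reflexive, so not valid.
(C) φ → □φ is valid only on frames where every R-edge is a self-loop. Here R ⊄ identity — not valid.
(D) □φ → ◇φ (axiom D) characterises the serial frames. R is not serial — not valid.
(E) ◇◇φ → ◇φ is the dual of axiom 4, which corresponds to transitivity. R is not transitive — not valid.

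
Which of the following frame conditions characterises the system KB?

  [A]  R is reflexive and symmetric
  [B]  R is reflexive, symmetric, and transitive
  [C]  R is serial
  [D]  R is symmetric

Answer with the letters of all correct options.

(A) this class determines B (= KTB), not KB.
(B) this class determines S5, not KB.
(C) this class determines D, not KB.
(D) KB is sound and complete for exactly this class.

D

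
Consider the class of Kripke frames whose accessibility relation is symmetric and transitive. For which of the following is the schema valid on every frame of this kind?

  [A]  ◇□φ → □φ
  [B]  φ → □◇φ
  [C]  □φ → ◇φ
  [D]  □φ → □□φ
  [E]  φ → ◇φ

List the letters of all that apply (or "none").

A symmetric transitive relation is euclidean (uRv and uRw give vRu by symmetry, then vRw by transitivity).
(A) the dual of axiom 5: valid iff R is euclidean. Every such R is euclidean — valid.
(B) φ → □◇φ is axiom B; it is valid on a frame exactly when R is symmetric. Every such R is symmetric, so valid.
(C) axiom D: valid iff R is serial. Such an R need not be serial — not valid.
(D) □φ → □□φ (axiom 4) characterises the transitive frames. Every such R is transitive — valid.
(E) the dual of axiom T: valid iff R is reflexive. Such an R need not be reflexive — not valid.

A, B, D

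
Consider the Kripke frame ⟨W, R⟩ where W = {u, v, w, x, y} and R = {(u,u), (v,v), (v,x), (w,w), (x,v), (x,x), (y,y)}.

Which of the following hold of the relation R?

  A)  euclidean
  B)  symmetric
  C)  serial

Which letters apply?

A, B, C

(A) euclidean: any two R-successors of the same world are R-related.
(B) symmetric: every R-edge is matched by its reverse.
(C) serial: every world has an R-successor.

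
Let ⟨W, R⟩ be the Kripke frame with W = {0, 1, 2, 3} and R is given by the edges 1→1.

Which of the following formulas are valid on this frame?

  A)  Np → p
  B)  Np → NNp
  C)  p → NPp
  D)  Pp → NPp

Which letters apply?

B, C, D

R is not reflexive: not 0 R 0.
R is symmetric: every R-edge is matched by its reverse.
R is transitive: R is closed under composition.
R is euclidean: any two R-successors of the same world are R-related.
(A) Np → p (axiom T) characterises the reflexive frames. R is not reflexive — not valid.
(B) Np → NNp (axiom 4) characterises the transitive frames. R is transitive — valid.
(C) p → NPp (axiom B) characterises the symmetric frames. R is symmetric — valid.
(D) Pp → NPp is axiom 5; it is valid on a frame exactly when R is euclidean. R is euclidean, so valid.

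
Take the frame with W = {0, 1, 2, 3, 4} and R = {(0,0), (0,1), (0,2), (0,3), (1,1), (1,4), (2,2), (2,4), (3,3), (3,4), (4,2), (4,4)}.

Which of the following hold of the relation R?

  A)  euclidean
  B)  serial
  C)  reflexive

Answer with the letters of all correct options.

B, C

(A) not euclidean: 0 R 1 and 0 R 0 but not 1 R 0.
(B) serial: every world has an R-successor.
(C) reflexive: each world relates to itself.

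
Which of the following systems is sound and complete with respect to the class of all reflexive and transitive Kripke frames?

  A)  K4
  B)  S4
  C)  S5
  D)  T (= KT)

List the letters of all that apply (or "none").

B

(A) K4 is determined by the class of transitive frames.
(B) S4 is determined by exactly this class.
(C) S5 is determined by the class of reflexive, symmetric, and transitive frames.
(D) T (= KT) is determined by the class of reflexive frames.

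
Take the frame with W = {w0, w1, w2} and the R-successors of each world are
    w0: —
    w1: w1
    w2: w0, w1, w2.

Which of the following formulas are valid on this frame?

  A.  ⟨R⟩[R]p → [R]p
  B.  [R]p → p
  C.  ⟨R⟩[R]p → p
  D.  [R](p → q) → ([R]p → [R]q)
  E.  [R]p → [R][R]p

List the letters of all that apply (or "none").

R is not reflexive: not w0 R w0.
R is not symmetric: w2 R w0 but not w0 R w2.
R is transitive: R is closed under composition.
R is not euclidean: w2 R w0 and w2 R w1 but not w0 R w1.
(A) ⟨R⟩[R]p → [R]p is the dual of axiom 5; it is valid on a frame exactly when R is euclidean. R is not euclidean, so not valid.
(B) axiom T: valid iff R is reflexive. R is not reflexive — not valid.
(C) ⟨R⟩[R]p → p is the dual of axiom B; it is valid on a frame exactly when R is symmetric. R is not symmetric, so not valid.
(D) [R](p → q) → ([R]p → [R]q) is the K axiom; it holds on all frames — valid.
(E) [R]p → [R][R]p is axiom 4, which corresponds to transitivity. R is transitive — valid.

D, E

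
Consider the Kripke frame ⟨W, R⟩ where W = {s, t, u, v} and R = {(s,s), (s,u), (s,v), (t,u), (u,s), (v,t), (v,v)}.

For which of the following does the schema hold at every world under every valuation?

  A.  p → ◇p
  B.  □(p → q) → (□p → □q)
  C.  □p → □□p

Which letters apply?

B

R is not reflexive: not t R t.
R is not transitive: s R v and v R t but not s R t.
(A) p → ◇p is the dual of axiom T, which corresponds to reflexivity. R is not reflexive — not valid.
(B) this is just K, valid on every normal frame.
(C) □p → □□p is axiom 4; it is valid on a frame exactly when R is transitive. R is not transitive, so not valid.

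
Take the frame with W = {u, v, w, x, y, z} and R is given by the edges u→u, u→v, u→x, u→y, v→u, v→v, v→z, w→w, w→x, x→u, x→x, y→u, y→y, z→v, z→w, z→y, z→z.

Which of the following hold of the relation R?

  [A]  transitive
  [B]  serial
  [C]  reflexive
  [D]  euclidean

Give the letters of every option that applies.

(A) not transitive: u R v and v R z but not u R z.
(B) serial: every world has an R-successor.
(C) reflexive: each world relates to itself.
(D) not euclidean: u R v and u R x but not v R x.

B, C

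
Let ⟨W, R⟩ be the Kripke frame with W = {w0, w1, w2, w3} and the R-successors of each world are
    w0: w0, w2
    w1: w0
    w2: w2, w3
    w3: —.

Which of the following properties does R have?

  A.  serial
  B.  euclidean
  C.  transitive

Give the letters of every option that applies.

(A) not serial: w3 has no R-successor.
(B) not euclidean: w0 R w2 and w0 R w0 but not w2 R w0.
(C) not transitive: w0 R w2 and w2 R w3 but not w0 R w3.

none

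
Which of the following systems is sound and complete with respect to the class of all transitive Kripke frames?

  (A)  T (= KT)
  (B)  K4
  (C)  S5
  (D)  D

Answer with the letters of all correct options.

B

(A) T (= KT) is determined by the class of reflexive frames.
(B) K4 is determined by exactly this class.
(C) S5 is determined by the class of reflexive, symmetric, and transitive frames.
(D) D is determined by the class of serial frames.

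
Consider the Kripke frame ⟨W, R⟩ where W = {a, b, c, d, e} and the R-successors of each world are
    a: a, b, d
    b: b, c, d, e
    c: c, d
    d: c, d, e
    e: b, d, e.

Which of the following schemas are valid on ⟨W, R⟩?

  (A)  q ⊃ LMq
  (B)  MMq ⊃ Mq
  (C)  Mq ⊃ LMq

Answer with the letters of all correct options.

none

R is not symmetric: a R b but not b R a.
R is not transitive: a R b and b R c but not a R c.
R is not euclidean: a R b and a R a but not b R a.
(A) q ⊃ LMq is axiom B; it is valid on a frame exactly when R is symmetric. R is not symmetric, so not valid.
(B) MMq ⊃ Mq is the dual of axiom 4, which corresponds to transitivity. R is not transitive — not valid.
(C) axiom 5: valid iff R is euclidean. R is not euclidean — not valid.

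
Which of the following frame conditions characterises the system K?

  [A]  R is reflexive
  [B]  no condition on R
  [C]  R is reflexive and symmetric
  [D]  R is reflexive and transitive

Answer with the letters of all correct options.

(A) this class determines T (= KT), not K.
(B) K is sound and complete for exactly this class.
(C) this class determines B (= KTB), not K.
(D) this class determines S4, not K.

B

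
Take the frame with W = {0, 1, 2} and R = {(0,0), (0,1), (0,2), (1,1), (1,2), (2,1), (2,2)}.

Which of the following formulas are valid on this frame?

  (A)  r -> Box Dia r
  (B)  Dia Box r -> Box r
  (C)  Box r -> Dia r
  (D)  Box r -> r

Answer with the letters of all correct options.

C, D

R is reflexive: each world relates to itself.
R is not symmetric: 0 R 1 but not 1 R 0.
R is not euclidean: 0 R 1 and 0 R 0 but not 1 R 0.
R is serial: every world has an R-successor.
(A) r -> Box Dia r (axiom B) characterises the symmetric frames. R is not symmetric — not valid.
(B) Dia Box r -> Box r is the dual of axiom 5; it is valid on a frame exactly when R is euclidean. R is not euclidean, so not valid.
(C) Box r -> Dia r (axiom D) characterises the serial frames. R is serial — valid.
(D) Box r -> r is axiom T; it is valid on a frame exactly when R is reflexive. R is reflexive, so valid.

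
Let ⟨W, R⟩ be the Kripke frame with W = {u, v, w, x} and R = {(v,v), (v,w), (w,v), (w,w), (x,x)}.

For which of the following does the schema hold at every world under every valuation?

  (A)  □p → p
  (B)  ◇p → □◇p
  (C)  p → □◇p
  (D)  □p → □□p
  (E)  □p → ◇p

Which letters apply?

B, C, D

R is not reflexive: not u R u.
R is symmetric: every R-edge is matched by its reverse.
R is transitive: R is closed under composition.
R is euclidean: any two R-successors of the same world are R-related.
R is not serial: u has no R-successor.
(A) □p → p is axiom T; it is valid on a frame exactly when R is reflexive. R is not reflexive, so not valid.
(B) ◇p → □◇p is axiom 5, which corresponds to the euclidean property. R is euclidean — valid.
(C) p → □◇p is axiom B; it is valid on a frame exactly when R is symmetric. R is symmetric, so valid.
(D) axiom 4: valid iff R is transitive. R is transitive — valid.
(E) □p → ◇p is axiom D; it is valid on a frame exactly when R is serial. R is not serial, so not valid.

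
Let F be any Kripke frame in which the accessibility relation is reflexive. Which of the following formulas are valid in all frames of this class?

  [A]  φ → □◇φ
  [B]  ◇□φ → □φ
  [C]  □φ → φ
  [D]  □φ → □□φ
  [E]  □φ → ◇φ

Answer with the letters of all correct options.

C, E

A reflexive relation is serial.
(A) φ → □◇φ is axiom B, which corresponds to symmetry. Such an R need not be symmetric — not valid.
(B) ◇□φ → □φ is the dual of axiom 5; it is valid on a frame exactly when R is euclidean. Such an R need not be euclidean, so not valid.
(C) □φ → φ (axiom T) characterises the reflexive frames. Every such R is reflexive — valid.
(D) □φ → □□φ (axiom 4) characterises the transitive frames. Such an R need not be transitive — not valid.
(E) □φ → ◇φ (axiom D) characterises the serial frames. Every such R is serial — valid.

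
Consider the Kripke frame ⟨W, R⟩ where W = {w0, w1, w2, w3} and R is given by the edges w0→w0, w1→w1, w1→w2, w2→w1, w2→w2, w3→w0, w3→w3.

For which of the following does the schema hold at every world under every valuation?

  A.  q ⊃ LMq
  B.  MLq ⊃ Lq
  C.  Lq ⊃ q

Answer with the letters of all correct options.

C

R is reflexive: each world relates to itself.
R is not symmetric: w3 R w0 but not w0 R w3.
R is not euclidean: w3 R w0 and w3 R w3 but not w0 R w3.
(A) q ⊃ LMq (axiom B) characterises the symmetric frames. R is not symmetric — not valid.
(B) MLq ⊃ Lq is the dual of axiom 5, which corresponds to the euclidean property. R is not euclidean — not valid.
(C) Lq ⊃ q (axiom T) characterises the reflexive frames. R is reflexive — valid.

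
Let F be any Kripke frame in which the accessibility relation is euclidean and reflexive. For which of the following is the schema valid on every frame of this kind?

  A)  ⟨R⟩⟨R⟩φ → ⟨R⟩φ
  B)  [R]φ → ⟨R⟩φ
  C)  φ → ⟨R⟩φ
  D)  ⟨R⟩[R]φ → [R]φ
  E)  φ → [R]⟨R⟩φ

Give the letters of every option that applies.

A, B, C, D, E

A reflexive euclidean relation is also symmetric (from wRw and wRv the euclidean condition gives vRw) and hence transitive; it is an equivalence relation.
(A) ⟨R⟩⟨R⟩φ → ⟨R⟩φ is the dual of axiom 4; it is valid on a frame exactly when R is transitive. Every such R is transitive, so valid.
(B) [R]φ → ⟨R⟩φ is axiom D; it is valid on a frame exactly when R is serial. Every such R is serial, so valid.
(C) the dual of axiom T: valid iff R is reflexive. Every such R is reflexive — valid.
(D) ⟨R⟩[R]φ → [R]φ (the dual of axiom 5) characterises the euclidean frames. Every such R is euclidean — valid.
(E) φ → [R]⟨R⟩φ (axiom B) characterises the symmetric frames. Every such R is symmetric — valid.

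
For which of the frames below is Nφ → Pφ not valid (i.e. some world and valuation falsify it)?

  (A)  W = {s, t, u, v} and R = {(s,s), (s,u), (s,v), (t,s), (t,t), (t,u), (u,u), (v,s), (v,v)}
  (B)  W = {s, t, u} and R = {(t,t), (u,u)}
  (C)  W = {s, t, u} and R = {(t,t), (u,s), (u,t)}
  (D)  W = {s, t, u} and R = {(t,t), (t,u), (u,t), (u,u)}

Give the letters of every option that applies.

The schema Nφ → Pφ is axiom D; it is valid on a frame iff R is serial.
(A) R is serial (every world has an R-successor), so the schema is valid here.
(B) R is not serial (s has no R-successor), so the schema fails here.
(C) R is not serial (s has no R-successor), so the schema fails here.
(D) R is not serial (s has no R-successor), so the schema fails here.

B, C, D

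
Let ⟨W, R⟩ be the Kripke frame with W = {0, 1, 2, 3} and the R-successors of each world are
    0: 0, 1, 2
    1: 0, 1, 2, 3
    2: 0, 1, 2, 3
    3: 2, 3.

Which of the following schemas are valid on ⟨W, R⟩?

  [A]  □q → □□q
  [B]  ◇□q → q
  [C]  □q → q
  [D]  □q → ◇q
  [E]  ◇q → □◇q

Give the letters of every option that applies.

C, D

R is reflexive: each world relates to itself.
R is not symmetric: 1 R 3 but not 3 R 1.
R is not transitive: 0 R 1 and 1 R 3 but not 0 R 3.
R is not euclidean: 1 R 0 and 1 R 3 but not 0 R 3.
R is serial: every world has an R-successor.
(A) □q → □□q is axiom 4, which corresponds to transitivity. R is not transitive — not valid.
(B) ◇□q → q (the dual of axiom B) characterises the symmetric frames. R is not symmetric — not valid.
(C) axiom T: valid iff R is reflexive. R is reflexive — valid.
(D) □q → ◇q is axiom D, which corresponds to seriality. R is serial — valid.
(E) ◇q → □◇q is axiom 5, which corresponds to the euclidean property. R is not euclidean — not valid.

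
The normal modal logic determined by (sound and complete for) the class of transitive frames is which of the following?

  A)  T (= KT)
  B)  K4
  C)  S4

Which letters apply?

(A) T (= KT) is determined by the class of reflexive frames.
(B) K4 is determined by exactly this class.
(C) S4 is determined by the class of reflexive and transitive frames.

B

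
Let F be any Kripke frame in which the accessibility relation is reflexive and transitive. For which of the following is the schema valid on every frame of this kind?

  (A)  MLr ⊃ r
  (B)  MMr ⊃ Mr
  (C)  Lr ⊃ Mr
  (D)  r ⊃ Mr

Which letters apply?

Reflexive relations are serial.
(A) MLr ⊃ r is the dual of axiom B, which corresponds to symmetry. Such an R need not be symmetric — not valid.
(B) MMr ⊃ Mr is the dual of axiom 4, which corresponds to transitivity. Every such R is transitive — valid.
(C) Lr ⊃ Mr is axiom D, which corresponds to seriality. Every such R is serial — valid.
(D) the dual of axiom T: valid iff R is reflexive. Every such R is reflexive — valid.

B, C, D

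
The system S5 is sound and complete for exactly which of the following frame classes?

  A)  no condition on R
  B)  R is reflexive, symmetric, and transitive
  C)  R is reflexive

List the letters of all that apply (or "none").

B

(A) this class determines K, not S5.
(B) S5 is sound and complete for exactly this class.
(C) this class determines T (= KT), not S5.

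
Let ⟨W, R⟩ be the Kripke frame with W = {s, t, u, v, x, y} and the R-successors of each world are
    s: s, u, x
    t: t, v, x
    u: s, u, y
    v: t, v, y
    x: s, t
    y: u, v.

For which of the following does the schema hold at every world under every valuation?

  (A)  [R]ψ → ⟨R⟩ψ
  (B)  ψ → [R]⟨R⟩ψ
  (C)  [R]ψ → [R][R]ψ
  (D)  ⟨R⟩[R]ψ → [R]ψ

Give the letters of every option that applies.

A, B

R is symmetric: every R-edge is matched by its reverse.
R is not transitive: s R u and u R y but not s R y.
R is not euclidean: s R u and s R x but not u R x.
R is serial: every world has an R-successor.
(A) axiom D: valid iff R is serial. R is serial — valid.
(B) ψ → [R]⟨R⟩ψ (axiom B) characterises the symmetric frames. R is symmetric — valid.
(C) [R]ψ → [R][R]ψ is axiom 4; it is valid on a frame exactly when R is transitive. R is not transitive, so not valid.
(D) ⟨R⟩[R]ψ → [R]ψ is the dual of axiom 5; it is valid on a frame exactly when R is euclidean. R is not euclidean, so not valid.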